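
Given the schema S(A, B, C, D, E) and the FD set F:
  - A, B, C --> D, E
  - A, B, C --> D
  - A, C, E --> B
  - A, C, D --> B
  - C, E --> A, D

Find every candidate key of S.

{A, B, C}, {A, C, D}, {C, E}

Attributes never on any right-hand side: {C} — every candidate key must contain it.
{C, E} is a candidate key since {C, E}⁺ = {A, B, C, D, E} covers every attribute.
{A, B, C} is a candidate key since {A, B, C}⁺ = {A, B, C, D, E} covers every attribute.
{A, C, D} is a candidate key since {A, C, D}⁺ = {A, B, C, D, E} covers every attribute.
No proper subset of any of these is a key, and no other minimal superkey exists.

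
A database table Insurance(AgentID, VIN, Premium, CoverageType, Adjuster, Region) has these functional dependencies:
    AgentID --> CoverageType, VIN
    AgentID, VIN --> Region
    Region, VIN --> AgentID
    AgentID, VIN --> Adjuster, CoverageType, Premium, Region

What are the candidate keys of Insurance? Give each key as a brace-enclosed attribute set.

{AgentID}, {Region, VIN}

Closure of {AgentID} is {Adjuster, AgentID, CoverageType, Premium, Region, VIN}, the whole schema; {AgentID} is a candidate key.
Closure of {Region, VIN} is {Adjuster, AgentID, CoverageType, Premium, Region, VIN}, the whole schema; {Region, VIN} is a candidate key.
No proper subset of any of these is a key, and no other minimal superkey exists.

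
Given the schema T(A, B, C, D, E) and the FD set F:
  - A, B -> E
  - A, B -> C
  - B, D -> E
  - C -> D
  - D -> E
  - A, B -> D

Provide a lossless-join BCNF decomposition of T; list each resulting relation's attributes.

Candidate key of the original relation: {A, B}.
Within {A, B, C, D, E}: {B, D}⁺ ∩ {A, B, C, D, E} = {B, D, E}, not the whole set, so B, D -> E violates BCNF; decompose into {B, D, E} and {A, B, C, D}.
Within {B, D, E}: {D}⁺ ∩ {B, D, E} = {D, E}, not the whole set, so D -> E violates BCNF; decompose into {D, E} and {B, D}.
{D, E} has no BCNF violation.
{B, D} has no BCNF violation.
Within {A, B, C, D}: {C}⁺ ∩ {A, B, C, D} = {C, D}, not the whole set, so C -> D violates BCNF; decompose into {C, D} and {A, B, C}.
{C, D} has no BCNF violation.
{A, B, C} has no BCNF violation.

{A, B, C}; {B, D}; {C, D}; {D, E}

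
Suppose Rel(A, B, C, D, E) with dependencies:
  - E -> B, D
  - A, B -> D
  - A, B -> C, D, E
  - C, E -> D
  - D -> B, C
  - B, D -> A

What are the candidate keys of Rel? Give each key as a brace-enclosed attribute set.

{A, B}, {D}, {E}

Closure of {D} is {A, B, C, D, E}, the whole schema; {D} is a candidate key.
Closure of {E} is {A, B, C, D, E}, the whole schema; {E} is a candidate key.
Closure of {A, B} is {A, B, C, D, E}, the whole schema; {A, B} is a candidate key.
These are minimal and exhaustive — every other superkey contains one of them.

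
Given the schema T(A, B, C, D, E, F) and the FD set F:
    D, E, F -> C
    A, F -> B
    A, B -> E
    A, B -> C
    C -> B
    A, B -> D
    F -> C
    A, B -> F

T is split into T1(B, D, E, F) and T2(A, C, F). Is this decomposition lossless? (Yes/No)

The shared attributes are {F} and {F}⁺ = {B, C, F}.
T1 ⊄ {B, C, F} and T2 ⊄ {B, C, F}, so the split is lossy.

No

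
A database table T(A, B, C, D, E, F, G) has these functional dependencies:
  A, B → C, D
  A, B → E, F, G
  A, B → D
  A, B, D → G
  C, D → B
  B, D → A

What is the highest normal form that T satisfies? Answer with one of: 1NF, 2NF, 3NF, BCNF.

Candidate keys: {A, B}, {B, D}, {C, D}. Prime attributes: {A, B, C, D}.
Each dependency's left side is a superkey — BCNF holds.

BCNF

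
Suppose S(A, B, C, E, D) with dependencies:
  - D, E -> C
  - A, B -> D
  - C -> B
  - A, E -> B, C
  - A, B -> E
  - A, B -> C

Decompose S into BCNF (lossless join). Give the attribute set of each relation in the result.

Candidate keys of the original relation: {A, B}, {A, C}, {A, E}.
{A, B, C, D, E}: {D, E} determines {B, C, D, E} here but is not a superkey — split on D, E -> B, C, giving {B, C, D, E} and {A, D, E}.
{B, C, D, E}: {C} determines {B, C} here but is not a superkey — split on C -> B, giving {B, C} and {C, D, E}.
{B, C} is in BCNF.
{C, D, E} is in BCNF.
{A, D, E} is in BCNF.

{A, D, E}; {B, C}; {C, D, E}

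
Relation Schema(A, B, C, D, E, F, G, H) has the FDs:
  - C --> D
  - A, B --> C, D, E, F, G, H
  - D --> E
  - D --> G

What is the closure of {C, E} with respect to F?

Start with {C, E}.
C --> D applies; add {D} → now {C, D, E}.
D --> G applies; add {G} → now {C, D, E, G}.
No further FD applies.

{C, D, E, G}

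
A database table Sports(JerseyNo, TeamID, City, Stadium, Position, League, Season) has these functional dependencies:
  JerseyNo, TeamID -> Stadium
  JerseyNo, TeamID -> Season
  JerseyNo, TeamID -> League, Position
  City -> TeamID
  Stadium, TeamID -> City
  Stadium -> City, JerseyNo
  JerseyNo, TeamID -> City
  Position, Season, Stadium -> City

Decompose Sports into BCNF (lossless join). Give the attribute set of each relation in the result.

Candidate keys of the original relation: {City, JerseyNo}, {JerseyNo, TeamID}, {Stadium}.
{City, JerseyNo, League, Position, Season, Stadium, TeamID}: {City} determines {City, TeamID} here but is not a superkey — split on City -> TeamID, giving {City, TeamID} and {City, JerseyNo, League, Position, Season, Stadium}.
{City, TeamID}: every determinant is a superkey — BCNF.
{City, JerseyNo, League, Position, Season, Stadium}: every determinant is a superkey — BCNF.

{City, JerseyNo, League, Position, Season, Stadium}; {City, TeamID}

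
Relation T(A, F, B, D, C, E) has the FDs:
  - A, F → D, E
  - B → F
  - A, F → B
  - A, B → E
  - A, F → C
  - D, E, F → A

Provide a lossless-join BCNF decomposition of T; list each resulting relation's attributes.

{A, B, C, D, E}; {B, F}

Candidate keys of the original relation: {A, B}, {A, F}, {B, D, E}, {D, E, F}.
In {A, B, C, D, E, F}, {B} is not a superkey ({B}⁺ restricted to this set is {B, F}), so split on B → F into {B, F} and {A, B, C, D, E}.
{B, F} is in BCNF.
{A, B, C, D, E} is in BCNF.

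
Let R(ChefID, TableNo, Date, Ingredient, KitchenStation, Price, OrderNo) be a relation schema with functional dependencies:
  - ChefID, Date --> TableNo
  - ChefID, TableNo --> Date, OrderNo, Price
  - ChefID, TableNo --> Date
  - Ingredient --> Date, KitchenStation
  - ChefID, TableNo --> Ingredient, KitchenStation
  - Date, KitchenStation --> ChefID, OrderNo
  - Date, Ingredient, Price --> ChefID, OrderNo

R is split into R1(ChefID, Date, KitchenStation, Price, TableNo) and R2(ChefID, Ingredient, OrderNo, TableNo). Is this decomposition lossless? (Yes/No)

Yes

R1 ∩ R2 = {ChefID, TableNo}; its closure under F is {ChefID, Date, Ingredient, KitchenStation, OrderNo, Price, TableNo}.
R1 is contained in that closure, so R1 ∩ R2 --> R1 holds and the join is lossless.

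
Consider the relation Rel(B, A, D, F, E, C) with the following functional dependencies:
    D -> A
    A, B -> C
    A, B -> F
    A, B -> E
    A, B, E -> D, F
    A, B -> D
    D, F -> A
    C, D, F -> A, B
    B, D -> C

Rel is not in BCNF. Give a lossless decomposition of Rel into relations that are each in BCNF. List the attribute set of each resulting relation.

Candidate keys of the original relation: {A, B}, {B, D}, {C, D, F}.
In {A, B, C, D, E, F}, {D} is not a superkey ({D}⁺ restricted to this set is {A, D}), so split on D -> A into {A, D} and {B, C, D, E, F}.
{A, D} is in BCNF.
{B, C, D, E, F} is in BCNF.

{A, D}; {B, C, D, E, F}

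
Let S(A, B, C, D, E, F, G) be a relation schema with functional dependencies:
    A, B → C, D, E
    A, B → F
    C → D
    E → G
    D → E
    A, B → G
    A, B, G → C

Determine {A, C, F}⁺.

Start with {A, C, F}.
C → D applies; add {D} → now {A, C, D, F}.
D → E applies; add {E} → now {A, C, D, E, F}.
E → G applies; add {G} → now {A, C, D, E, F, G}.
No further FD applies.

{A, C, D, E, F, G}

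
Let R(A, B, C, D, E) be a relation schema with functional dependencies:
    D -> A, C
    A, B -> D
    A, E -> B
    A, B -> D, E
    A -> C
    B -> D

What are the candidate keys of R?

{B} is a candidate key since {B}⁺ = {A, B, C, D, E} covers every attribute.
{A, E} is a candidate key since {A, E}⁺ = {A, B, C, D, E} covers every attribute.
{D, E} is a candidate key since {D, E}⁺ = {A, B, C, D, E} covers every attribute.
These are minimal and exhaustive — every other superkey contains one of them.

{A, E}, {B}, {D, E}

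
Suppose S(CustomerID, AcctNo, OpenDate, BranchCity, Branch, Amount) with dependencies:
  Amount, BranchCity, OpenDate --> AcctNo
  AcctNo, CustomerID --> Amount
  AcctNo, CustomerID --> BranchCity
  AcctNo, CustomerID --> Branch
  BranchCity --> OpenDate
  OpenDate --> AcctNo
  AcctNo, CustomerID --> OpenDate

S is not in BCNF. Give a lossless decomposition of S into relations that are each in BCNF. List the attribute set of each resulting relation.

{AcctNo, OpenDate}; {Amount, Branch, BranchCity, CustomerID}; {BranchCity, OpenDate}

Candidate keys of the original relation: {AcctNo, CustomerID}, {BranchCity, CustomerID}, {CustomerID, OpenDate}.
In {AcctNo, Amount, Branch, BranchCity, CustomerID, OpenDate}, {Amount, BranchCity, OpenDate} is not a superkey ({Amount, BranchCity, OpenDate}⁺ restricted to this set is {AcctNo, Amount, BranchCity, OpenDate}), so split on Amount, BranchCity, OpenDate --> AcctNo into {AcctNo, Amount, BranchCity, OpenDate} and {Amount, Branch, BranchCity, CustomerID, OpenDate}.
In {AcctNo, Amount, BranchCity, OpenDate}, {BranchCity} is not a superkey ({BranchCity}⁺ restricted to this set is {AcctNo, BranchCity, OpenDate}), so split on BranchCity --> AcctNo, OpenDate into {AcctNo, BranchCity, OpenDate} and {Amount, BranchCity}.
In {AcctNo, BranchCity, OpenDate}, {OpenDate} is not a superkey ({OpenDate}⁺ restricted to this set is {AcctNo, OpenDate}), so split on OpenDate --> AcctNo into {AcctNo, OpenDate} and {BranchCity, OpenDate}.
{AcctNo, OpenDate}: every determinant is a superkey — BCNF.
{BranchCity, OpenDate}: every determinant is a superkey — BCNF.
{Amount, BranchCity}: every determinant is a superkey — BCNF.
In {Amount, Branch, BranchCity, CustomerID, OpenDate}, {BranchCity} is not a superkey ({BranchCity}⁺ restricted to this set is {BranchCity, OpenDate}), so split on BranchCity --> OpenDate into {BranchCity, OpenDate} and {Amount, Branch, BranchCity, CustomerID}.
{BranchCity, OpenDate}: every determinant is a superkey — BCNF.
{Amount, Branch, BranchCity, CustomerID}: every determinant is a superkey — BCNF.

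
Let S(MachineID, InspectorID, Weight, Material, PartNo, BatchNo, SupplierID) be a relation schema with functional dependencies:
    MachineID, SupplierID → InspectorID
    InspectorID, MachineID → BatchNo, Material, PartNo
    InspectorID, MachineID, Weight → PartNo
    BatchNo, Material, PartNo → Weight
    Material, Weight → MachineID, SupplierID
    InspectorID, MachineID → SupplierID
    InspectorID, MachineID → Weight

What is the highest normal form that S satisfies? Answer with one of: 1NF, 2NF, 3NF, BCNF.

BCNF

Candidate keys: {BatchNo, Material, PartNo}, {InspectorID, MachineID}, {MachineID, SupplierID}, {Material, Weight}. Prime attributes: {BatchNo, InspectorID, MachineID, Material, PartNo, SupplierID, Weight}.
Every FD has a superkey on the left, so the relation is in BCNF.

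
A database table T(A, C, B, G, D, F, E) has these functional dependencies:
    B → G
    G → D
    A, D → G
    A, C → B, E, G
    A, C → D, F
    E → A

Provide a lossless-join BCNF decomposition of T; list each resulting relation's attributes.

Candidate keys of the original relation: {A, C}, {C, E}.
In {A, B, C, D, E, F, G}, {B} is not a superkey ({B}⁺ restricted to this set is {B, D, G}), so split on B → D, G into {B, D, G} and {A, B, C, E, F}.
In {B, D, G}, {G} is not a superkey ({G}⁺ restricted to this set is {D, G}), so split on G → D into {D, G} and {B, G}.
{D, G} is in BCNF.
{B, G} is in BCNF.
In {A, B, C, E, F}, {E} is not a superkey ({E}⁺ restricted to this set is {A, E}), so split on E → A into {A, E} and {B, C, E, F}.
{A, E} is in BCNF.
{B, C, E, F} is in BCNF.

{A, E}; {B, C, E, F}; {B, G}; {D, G}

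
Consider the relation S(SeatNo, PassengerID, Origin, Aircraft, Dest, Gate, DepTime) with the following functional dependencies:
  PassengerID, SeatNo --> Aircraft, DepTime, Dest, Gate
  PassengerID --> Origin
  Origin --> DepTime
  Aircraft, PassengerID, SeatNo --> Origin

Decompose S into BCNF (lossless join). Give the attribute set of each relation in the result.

Candidate key of the original relation: {PassengerID, SeatNo}.
{Aircraft, DepTime, Dest, Gate, Origin, PassengerID, SeatNo}: {PassengerID} determines {DepTime, Origin, PassengerID} here but is not a superkey — split on PassengerID --> DepTime, Origin, giving {DepTime, Origin, PassengerID} and {Aircraft, Dest, Gate, PassengerID, SeatNo}.
{DepTime, Origin, PassengerID}: {Origin} determines {DepTime, Origin} here but is not a superkey — split on Origin --> DepTime, giving {DepTime, Origin} and {Origin, PassengerID}.
{DepTime, Origin} has no BCNF violation.
{Origin, PassengerID} has no BCNF violation.
{Aircraft, Dest, Gate, PassengerID, SeatNo} has no BCNF violation.

{Aircraft, Dest, Gate, PassengerID, SeatNo}; {DepTime, Origin}; {Origin, PassengerID}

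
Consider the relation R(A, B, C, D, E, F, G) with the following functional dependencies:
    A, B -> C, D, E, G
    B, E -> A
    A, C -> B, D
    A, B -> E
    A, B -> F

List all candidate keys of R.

{A, B}, {A, C}, {B, E}

{A, B} is a candidate key since {A, B}⁺ = {A, B, C, D, E, F, G} covers every attribute.
{A, C} is a candidate key since {A, C}⁺ = {A, B, C, D, E, F, G} covers every attribute.
{B, E} is a candidate key since {B, E}⁺ = {A, B, C, D, E, F, G} covers every attribute.
These are minimal and exhaustive — every other superkey contains one of them.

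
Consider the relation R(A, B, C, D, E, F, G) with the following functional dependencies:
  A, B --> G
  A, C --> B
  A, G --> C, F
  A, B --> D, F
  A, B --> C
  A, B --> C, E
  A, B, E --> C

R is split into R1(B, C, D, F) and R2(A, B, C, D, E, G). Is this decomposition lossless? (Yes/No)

No

The shared attributes are {B, C, D} and {B, C, D}⁺ = {B, C, D}.
The closure covers neither R1 nor R2 entirely; the join is not lossless.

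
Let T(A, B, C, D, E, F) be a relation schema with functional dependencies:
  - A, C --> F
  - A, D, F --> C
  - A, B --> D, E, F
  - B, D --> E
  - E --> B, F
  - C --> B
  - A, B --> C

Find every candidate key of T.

No FD produces {A}, so it must be in every candidate key.
{A, B} is a candidate key since {A, B}⁺ = {A, B, C, D, E, F} covers every attribute.
{A, C} is a candidate key since {A, C}⁺ = {A, B, C, D, E, F} covers every attribute.
{A, E} is a candidate key since {A, E}⁺ = {A, B, C, D, E, F} covers every attribute.
{A, D, F} is a candidate key since {A, D, F}⁺ = {A, B, C, D, E, F} covers every attribute.
No proper subset of any of these is a key, and no other minimal superkey exists.

{A, B}, {A, C}, {A, D, F}, {A, E}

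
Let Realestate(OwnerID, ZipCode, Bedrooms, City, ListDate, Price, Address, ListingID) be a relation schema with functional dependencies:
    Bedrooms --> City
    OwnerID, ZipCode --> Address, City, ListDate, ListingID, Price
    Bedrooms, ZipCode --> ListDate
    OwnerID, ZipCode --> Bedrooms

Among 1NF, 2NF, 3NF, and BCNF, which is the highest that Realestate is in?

Candidate key: {OwnerID, ZipCode}. Prime attributes: {OwnerID, ZipCode}.
Bedrooms --> City: {Bedrooms}⁺ = {Bedrooms, City}, which is not all of the attributes, so the left side is not a superkey — BCNF is violated.
Bedrooms --> City determines the non-prime attribute {City} from a non-superkey — 3NF is violated.
No proper subset of a key has a non-prime attribute in its closure, so there is no partial dependency; 2NF holds.

2NF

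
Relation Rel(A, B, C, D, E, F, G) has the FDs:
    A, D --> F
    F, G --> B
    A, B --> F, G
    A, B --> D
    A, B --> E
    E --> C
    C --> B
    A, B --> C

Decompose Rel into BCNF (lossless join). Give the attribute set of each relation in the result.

{A, D, E, G}; {A, D, F}; {B, C}; {C, E}

Candidate keys of the original relation: {A, B}, {A, C}, {A, D, G}, {A, E}, {A, F, G}.
{A, B, C, D, E, F, G}: {A, D} determines {A, D, F} here but is not a superkey — split on A, D --> F, giving {A, D, F} and {A, B, C, D, E, G}.
{A, D, F} has no BCNF violation.
{A, B, C, D, E, G}: {E} determines {B, C, E} here but is not a superkey — split on E --> B, C, giving {B, C, E} and {A, D, E, G}.
{B, C, E}: {C} determines {B, C} here but is not a superkey — split on C --> B, giving {B, C} and {C, E}.
{B, C} has no BCNF violation.
{C, E} has no BCNF violation.
{A, D, E, G} has no BCNF violation.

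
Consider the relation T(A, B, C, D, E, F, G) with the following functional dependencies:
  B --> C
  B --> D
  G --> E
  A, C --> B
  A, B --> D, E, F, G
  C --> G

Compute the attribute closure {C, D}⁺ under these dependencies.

Start with {C, D}.
C --> G applies; add {G} → now {C, D, G}.
G --> E applies; add {E} → now {C, D, E, G}.
No further FD applies.

{C, D, E, G}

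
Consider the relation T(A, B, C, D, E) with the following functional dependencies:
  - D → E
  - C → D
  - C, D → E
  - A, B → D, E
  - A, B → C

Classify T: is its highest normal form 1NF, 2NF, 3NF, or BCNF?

2NF

Candidate key: {A, B}. Prime attributes: {A, B}.
D → E breaks BCNF: {D}⁺ = {D, E}, so {D} is not a superkey.
D → E determines the non-prime attribute {E} from a non-superkey — 3NF is violated.
No non-prime attribute depends on a proper subset of any candidate key, so 2NF holds.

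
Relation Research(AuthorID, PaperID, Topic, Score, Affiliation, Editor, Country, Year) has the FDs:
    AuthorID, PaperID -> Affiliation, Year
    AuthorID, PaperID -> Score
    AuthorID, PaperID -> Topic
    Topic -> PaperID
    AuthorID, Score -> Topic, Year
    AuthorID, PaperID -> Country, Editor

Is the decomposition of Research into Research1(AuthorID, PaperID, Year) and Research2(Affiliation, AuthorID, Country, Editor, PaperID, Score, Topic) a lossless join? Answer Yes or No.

Yes

Common attributes: {AuthorID, PaperID}; their closure is {Affiliation, AuthorID, Country, Editor, PaperID, Score, Topic, Year}.
Research1 is contained in that closure, so Research1 ∩ Research2 -> Research1 holds and the join is lossless.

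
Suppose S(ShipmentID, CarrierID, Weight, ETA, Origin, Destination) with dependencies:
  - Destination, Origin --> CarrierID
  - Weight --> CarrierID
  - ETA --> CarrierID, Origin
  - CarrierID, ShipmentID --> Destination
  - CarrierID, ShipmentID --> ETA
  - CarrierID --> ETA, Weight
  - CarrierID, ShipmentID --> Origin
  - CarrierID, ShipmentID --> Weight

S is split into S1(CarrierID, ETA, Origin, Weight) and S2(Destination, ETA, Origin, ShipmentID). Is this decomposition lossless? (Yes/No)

The shared attributes are {ETA, Origin} and {ETA, Origin}⁺ = {CarrierID, ETA, Origin, Weight}.
Since S1 ⊆ {CarrierID, ETA, Origin, Weight}, the intersection is a superkey of S1; the decomposition is lossless.

Yes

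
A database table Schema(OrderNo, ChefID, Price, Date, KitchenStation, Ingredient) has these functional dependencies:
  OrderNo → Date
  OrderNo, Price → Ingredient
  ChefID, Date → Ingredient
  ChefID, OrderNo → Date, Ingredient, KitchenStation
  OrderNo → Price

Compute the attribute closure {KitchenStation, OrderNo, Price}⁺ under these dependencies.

{Date, Ingredient, KitchenStation, OrderNo, Price}

Start with {KitchenStation, OrderNo, Price}.
OrderNo → Date applies; add {Date} → now {Date, KitchenStation, OrderNo, Price}.
OrderNo, Price → Ingredient applies; add {Ingredient} → now {Date, Ingredient, KitchenStation, OrderNo, Price}.
No further FD applies.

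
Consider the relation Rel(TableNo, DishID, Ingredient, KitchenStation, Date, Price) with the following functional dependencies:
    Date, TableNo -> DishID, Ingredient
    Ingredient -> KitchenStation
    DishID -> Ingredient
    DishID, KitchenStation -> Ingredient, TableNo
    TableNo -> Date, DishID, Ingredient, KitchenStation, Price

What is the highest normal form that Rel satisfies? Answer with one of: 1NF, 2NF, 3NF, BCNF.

2NF

Candidate keys: {DishID}, {TableNo}. Prime attributes: {DishID, TableNo}.
Ingredient -> KitchenStation: {Ingredient}⁺ = {Ingredient, KitchenStation}, which is not all of the attributes, so the left side is not a superkey — BCNF is violated.
Ingredient -> KitchenStation determines the non-prime attribute {KitchenStation} from a non-superkey — 3NF is violated.
All keys have size 1, which rules out partial dependencies — 2NF is satisfied.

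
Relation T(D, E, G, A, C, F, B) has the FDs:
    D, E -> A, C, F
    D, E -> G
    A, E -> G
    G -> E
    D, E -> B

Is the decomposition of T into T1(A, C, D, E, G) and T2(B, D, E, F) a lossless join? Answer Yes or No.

Yes

The shared attributes are {D, E} and {D, E}⁺ = {A, B, C, D, E, F, G}.
T1 is contained in that closure, so T1 ∩ T2 -> T1 holds and the join is lossless.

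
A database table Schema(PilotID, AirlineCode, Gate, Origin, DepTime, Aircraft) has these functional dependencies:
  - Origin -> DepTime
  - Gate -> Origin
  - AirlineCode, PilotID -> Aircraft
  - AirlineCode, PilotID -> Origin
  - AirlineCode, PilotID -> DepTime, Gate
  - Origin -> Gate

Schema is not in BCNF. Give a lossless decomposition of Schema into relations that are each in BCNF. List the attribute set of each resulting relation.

{Aircraft, AirlineCode, Origin, PilotID}; {DepTime, Gate, Origin}

Candidate key of the original relation: {AirlineCode, PilotID}.
In {Aircraft, AirlineCode, DepTime, Gate, Origin, PilotID}, {Origin} is not a superkey ({Origin}⁺ restricted to this set is {DepTime, Gate, Origin}), so split on Origin -> DepTime, Gate into {DepTime, Gate, Origin} and {Aircraft, AirlineCode, Origin, PilotID}.
{DepTime, Gate, Origin}: every determinant is a superkey — BCNF.
{Aircraft, AirlineCode, Origin, PilotID}: every determinant is a superkey — BCNF.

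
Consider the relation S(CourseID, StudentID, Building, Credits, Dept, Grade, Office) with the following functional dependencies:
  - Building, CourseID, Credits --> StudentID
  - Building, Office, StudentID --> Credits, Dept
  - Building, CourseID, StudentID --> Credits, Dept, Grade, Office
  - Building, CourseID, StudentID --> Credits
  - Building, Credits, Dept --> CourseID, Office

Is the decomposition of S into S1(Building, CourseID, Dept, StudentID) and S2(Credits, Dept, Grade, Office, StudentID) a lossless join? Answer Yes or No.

S1 ∩ S2 = {Dept, StudentID}; its closure under F is {Dept, StudentID}.
The closure covers neither S1 nor S2 entirely; the join is not lossless.

No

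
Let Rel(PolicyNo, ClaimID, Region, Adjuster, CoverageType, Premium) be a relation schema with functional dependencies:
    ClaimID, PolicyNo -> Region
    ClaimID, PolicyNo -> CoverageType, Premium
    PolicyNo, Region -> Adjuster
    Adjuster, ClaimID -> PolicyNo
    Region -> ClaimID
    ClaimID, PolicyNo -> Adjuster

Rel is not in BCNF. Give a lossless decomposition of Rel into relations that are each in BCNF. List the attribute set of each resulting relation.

{Adjuster, CoverageType, PolicyNo, Premium, Region}; {ClaimID, Region}

Candidate keys of the original relation: {Adjuster, ClaimID}, {Adjuster, Region}, {ClaimID, PolicyNo}, {PolicyNo, Region}.
In {Adjuster, ClaimID, CoverageType, PolicyNo, Premium, Region}, {Region} is not a superkey ({Region}⁺ restricted to this set is {ClaimID, Region}), so split on Region -> ClaimID into {ClaimID, Region} and {Adjuster, CoverageType, PolicyNo, Premium, Region}.
{ClaimID, Region} is in BCNF.
{Adjuster, CoverageType, PolicyNo, Premium, Region} is in BCNF.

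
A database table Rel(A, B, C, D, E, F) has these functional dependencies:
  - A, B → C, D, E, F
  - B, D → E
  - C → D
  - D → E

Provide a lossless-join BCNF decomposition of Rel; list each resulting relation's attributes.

{A, B, C, F}; {B, D}; {C, D}; {D, E}

Candidate key of the original relation: {A, B}.
In {A, B, C, D, E, F}, {B, D} is not a superkey ({B, D}⁺ restricted to this set is {B, D, E}), so split on B, D → E into {B, D, E} and {A, B, C, D, F}.
In {B, D, E}, {D} is not a superkey ({D}⁺ restricted to this set is {D, E}), so split on D → E into {D, E} and {B, D}.
{D, E}: every determinant is a superkey — BCNF.
{B, D}: every determinant is a superkey — BCNF.
In {A, B, C, D, F}, {C} is not a superkey ({C}⁺ restricted to this set is {C, D}), so split on C → D into {C, D} and {A, B, C, F}.
{C, D}: every determinant is a superkey — BCNF.
{A, B, C, F}: every determinant is a superkey — BCNF.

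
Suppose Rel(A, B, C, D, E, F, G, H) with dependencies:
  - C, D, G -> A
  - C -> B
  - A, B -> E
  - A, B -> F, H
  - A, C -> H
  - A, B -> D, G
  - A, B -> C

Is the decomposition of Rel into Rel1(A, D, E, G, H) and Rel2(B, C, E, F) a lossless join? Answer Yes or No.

The shared attributes are {E} and {E}⁺ = {E}.
Neither Rel1 nor Rel2 is contained in that closure, so the decomposition is lossy.

No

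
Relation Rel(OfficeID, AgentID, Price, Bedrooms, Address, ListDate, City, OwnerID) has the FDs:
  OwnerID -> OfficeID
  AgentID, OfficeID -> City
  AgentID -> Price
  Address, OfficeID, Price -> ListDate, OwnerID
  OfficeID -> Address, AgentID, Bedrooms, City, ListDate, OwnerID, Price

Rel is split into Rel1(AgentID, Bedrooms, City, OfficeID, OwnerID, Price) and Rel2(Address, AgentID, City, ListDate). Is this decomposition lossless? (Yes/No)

No

Rel1 ∩ Rel2 = {AgentID, City}; its closure under F is {AgentID, City, Price}.
Neither Rel1 nor Rel2 is contained in that closure, so the decomposition is lossy.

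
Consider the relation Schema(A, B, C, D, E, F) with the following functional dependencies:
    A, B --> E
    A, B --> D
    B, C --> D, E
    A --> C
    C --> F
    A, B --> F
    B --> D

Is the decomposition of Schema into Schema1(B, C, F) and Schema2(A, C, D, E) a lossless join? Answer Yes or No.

The shared attributes are {C} and {C}⁺ = {C, F}.
Schema1 ⊄ {C, F} and Schema2 ⊄ {C, F}, so the split is lossy.

No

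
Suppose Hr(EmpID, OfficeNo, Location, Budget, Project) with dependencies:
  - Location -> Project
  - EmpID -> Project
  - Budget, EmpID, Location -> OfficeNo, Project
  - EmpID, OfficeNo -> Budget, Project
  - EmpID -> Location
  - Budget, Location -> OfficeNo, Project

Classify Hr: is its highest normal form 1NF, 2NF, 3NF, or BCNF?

1NF

Candidate keys: {Budget, EmpID}, {EmpID, OfficeNo}. Prime attributes: {Budget, EmpID, OfficeNo}.
Location -> Project breaks BCNF: {Location}⁺ = {Location, Project}, so {Location} is not a superkey.
Location -> Project determines the non-prime attribute {Project} from a non-superkey — 3NF is violated.
Since {EmpID} ⊂ {Budget, EmpID} and {EmpID}⁺ ⊇ {Location, Project} with {Location, Project} non-prime, there is a partial dependency; 2NF fails.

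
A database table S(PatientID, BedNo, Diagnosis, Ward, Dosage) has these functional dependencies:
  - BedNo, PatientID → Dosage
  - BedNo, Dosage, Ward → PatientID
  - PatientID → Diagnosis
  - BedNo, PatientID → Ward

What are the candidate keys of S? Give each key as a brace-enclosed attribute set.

Attributes never on any right-hand side: {BedNo} — every candidate key must contain it.
{BedNo, PatientID}⁺ = {BedNo, Diagnosis, Dosage, PatientID, Ward}, which is every attribute, so {BedNo, PatientID} is a candidate key.
{BedNo, Dosage, Ward}⁺ = {BedNo, Diagnosis, Dosage, PatientID, Ward}, which is every attribute, so {BedNo, Dosage, Ward} is a candidate key.
Any other superkey properly contains one of these, so there are no further candidate keys.

{BedNo, Dosage, Ward}, {BedNo, PatientID}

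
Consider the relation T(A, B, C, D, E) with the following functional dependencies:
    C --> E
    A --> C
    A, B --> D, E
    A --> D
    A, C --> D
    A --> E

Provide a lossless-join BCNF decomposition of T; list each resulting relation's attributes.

{A, B}; {A, C, D}; {C, E}

Candidate key of the original relation: {A, B}.
In {A, B, C, D, E}, {C} is not a superkey ({C}⁺ restricted to this set is {C, E}), so split on C --> E into {C, E} and {A, B, C, D}.
{C, E} has no BCNF violation.
In {A, B, C, D}, {A} is not a superkey ({A}⁺ restricted to this set is {A, C, D}), so split on A --> C, D into {A, C, D} and {A, B}.
{A, C, D} has no BCNF violation.
{A, B} has no BCNF violation.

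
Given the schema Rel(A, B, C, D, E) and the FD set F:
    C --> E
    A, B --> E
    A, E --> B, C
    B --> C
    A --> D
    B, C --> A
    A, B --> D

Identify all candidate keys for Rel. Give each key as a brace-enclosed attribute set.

{B} is a candidate key since {B}⁺ = {A, B, C, D, E} covers every attribute.
{A, C} is a candidate key since {A, C}⁺ = {A, B, C, D, E} covers every attribute.
{A, E} is a candidate key since {A, E}⁺ = {A, B, C, D, E} covers every attribute.
Any other superkey properly contains one of these, so there are no further candidate keys.

{A, C}, {A, E}, {B}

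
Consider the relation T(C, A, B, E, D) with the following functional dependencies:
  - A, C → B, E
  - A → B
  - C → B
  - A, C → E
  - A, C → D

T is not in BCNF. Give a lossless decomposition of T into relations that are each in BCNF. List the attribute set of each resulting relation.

Candidate key of the original relation: {A, C}.
In {A, B, C, D, E}, {A} is not a superkey ({A}⁺ restricted to this set is {A, B}), so split on A → B into {A, B} and {A, C, D, E}.
{A, B} is in BCNF.
{A, C, D, E} is in BCNF.

{A, B}; {A, C, D, E}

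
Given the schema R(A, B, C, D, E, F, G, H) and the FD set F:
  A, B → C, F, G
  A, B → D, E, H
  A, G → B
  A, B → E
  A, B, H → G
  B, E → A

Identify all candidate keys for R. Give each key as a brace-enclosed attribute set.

Closure of {A, B} is {A, B, C, D, E, F, G, H}, the whole schema; {A, B} is a candidate key.
Closure of {A, G} is {A, B, C, D, E, F, G, H}, the whole schema; {A, G} is a candidate key.
Closure of {B, E} is {A, B, C, D, E, F, G, H}, the whole schema; {B, E} is a candidate key.
These are minimal and exhaustive — every other superkey contains one of them.

{A, B}, {A, G}, {B, E}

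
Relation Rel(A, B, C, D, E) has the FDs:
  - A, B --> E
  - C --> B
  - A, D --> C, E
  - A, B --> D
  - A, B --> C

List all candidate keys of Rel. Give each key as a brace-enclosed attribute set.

{A} never appears on the right of any FD, so every key must include it.
Closure of {A, B} is {A, B, C, D, E}, the whole schema; {A, B} is a candidate key.
Closure of {A, C} is {A, B, C, D, E}, the whole schema; {A, C} is a candidate key.
Closure of {A, D} is {A, B, C, D, E}, the whole schema; {A, D} is a candidate key.
These are minimal and exhaustive — every other superkey contains one of them.

{A, B}, {A, C}, {A, D}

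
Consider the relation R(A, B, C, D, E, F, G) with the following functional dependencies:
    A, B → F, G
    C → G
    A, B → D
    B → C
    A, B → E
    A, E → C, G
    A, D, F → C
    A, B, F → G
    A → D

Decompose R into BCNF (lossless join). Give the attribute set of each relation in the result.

{A, B, E, F}; {A, D}; {B, C}; {C, G}

Candidate key of the original relation: {A, B}.
{A, B, C, D, E, F, G}: {C} determines {C, G} here but is not a superkey — split on C → G, giving {C, G} and {A, B, C, D, E, F}.
{C, G} has no BCNF violation.
{A, B, C, D, E, F}: {B} determines {B, C} here but is not a superkey — split on B → C, giving {B, C} and {A, B, D, E, F}.
{B, C} has no BCNF violation.
{A, B, D, E, F}: {A, E} determines {A, D, E} here but is not a superkey — split on A, E → D, giving {A, D, E} and {A, B, E, F}.
{A, D, E}: {A} determines {A, D} here but is not a superkey — split on A → D, giving {A, D} and {A, E}.
{A, D} has no BCNF violation.
{A, E} has no BCNF violation.
{A, B, E, F} has no BCNF violation.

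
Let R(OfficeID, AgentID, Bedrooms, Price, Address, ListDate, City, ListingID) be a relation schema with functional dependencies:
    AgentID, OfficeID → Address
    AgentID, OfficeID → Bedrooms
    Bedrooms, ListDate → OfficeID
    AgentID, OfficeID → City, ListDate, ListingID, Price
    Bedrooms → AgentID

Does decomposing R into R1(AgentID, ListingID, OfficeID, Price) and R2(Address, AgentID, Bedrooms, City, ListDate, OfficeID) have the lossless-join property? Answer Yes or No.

The shared attributes are {AgentID, OfficeID} and {AgentID, OfficeID}⁺ = {Address, AgentID, Bedrooms, City, ListDate, ListingID, OfficeID, Price}.
Since R1 ⊆ {Address, AgentID, Bedrooms, City, ListDate, ListingID, OfficeID, Price}, the intersection is a superkey of R1; the decomposition is lossless.

Yes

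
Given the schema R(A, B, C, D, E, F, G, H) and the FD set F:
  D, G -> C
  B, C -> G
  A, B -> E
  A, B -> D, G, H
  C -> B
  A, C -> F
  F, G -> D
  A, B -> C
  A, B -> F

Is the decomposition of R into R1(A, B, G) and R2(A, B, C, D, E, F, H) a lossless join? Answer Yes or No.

The shared attributes are {A, B} and {A, B}⁺ = {A, B, C, D, E, F, G, H}.
R1 is contained in that closure, so R1 ∩ R2 -> R1 holds and the join is lossless.

Yes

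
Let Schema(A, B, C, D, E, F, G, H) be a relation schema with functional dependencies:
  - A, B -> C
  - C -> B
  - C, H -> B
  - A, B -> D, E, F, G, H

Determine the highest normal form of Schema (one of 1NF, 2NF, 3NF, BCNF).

3NF

Candidate keys: {A, B}, {A, C}. Prime attributes: {A, B, C}.
For C -> B we have {C}⁺ = {B, C}; {C} is not a superkey, so BCNF fails.
But every attribute on its right side ({B}) is prime, and the same holds for every other non-superkey FD, so 3NF still holds.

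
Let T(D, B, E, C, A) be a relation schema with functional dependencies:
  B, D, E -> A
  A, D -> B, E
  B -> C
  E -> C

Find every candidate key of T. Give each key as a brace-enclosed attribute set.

No FD produces {D}, so it must be in every candidate key.
{A, D}⁺ = {A, B, C, D, E} — all of the relation — so {A, D} is a candidate key.
{B, D, E}⁺ = {A, B, C, D, E} — all of the relation — so {B, D, E} is a candidate key.
Any other superkey properly contains one of these, so there are no further candidate keys.

{A, D}, {B, D, E}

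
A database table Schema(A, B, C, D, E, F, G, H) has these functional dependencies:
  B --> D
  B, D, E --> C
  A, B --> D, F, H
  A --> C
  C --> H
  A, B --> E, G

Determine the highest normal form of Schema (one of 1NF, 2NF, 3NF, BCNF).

Candidate key: {A, B}. Prime attributes: {A, B}.
B --> D breaks BCNF: {B}⁺ = {B, D}, so {B} is not a superkey.
B --> D determines the non-prime attribute {D} from a non-superkey — 3NF is violated.
The proper key subset {A} of {A, B} determines non-prime {C, H}, so the relation is not even in 2NF.

1NF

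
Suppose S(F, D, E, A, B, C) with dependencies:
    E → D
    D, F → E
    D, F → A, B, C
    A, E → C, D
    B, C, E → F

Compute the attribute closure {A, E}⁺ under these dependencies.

{A, C, D, E}

Start with {A, E}.
E → D applies; add {D} → now {A, D, E}.
A, E → C, D applies; add {C} → now {A, C, D, E}.
No further FD applies.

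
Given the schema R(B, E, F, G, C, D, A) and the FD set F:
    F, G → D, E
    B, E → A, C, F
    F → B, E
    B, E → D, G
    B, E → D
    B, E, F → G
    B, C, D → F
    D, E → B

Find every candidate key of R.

Closure of {F} is {A, B, C, D, E, F, G}, the whole schema; {F} is a candidate key.
Closure of {B, E} is {A, B, C, D, E, F, G}, the whole schema; {B, E} is a candidate key.
Closure of {D, E} is {A, B, C, D, E, F, G}, the whole schema; {D, E} is a candidate key.
Closure of {B, C, D} is {A, B, C, D, E, F, G}, the whole schema; {B, C, D} is a candidate key.
No proper subset of any of these is a key, and no other minimal superkey exists.

{B, C, D}, {B, E}, {D, E}, {F}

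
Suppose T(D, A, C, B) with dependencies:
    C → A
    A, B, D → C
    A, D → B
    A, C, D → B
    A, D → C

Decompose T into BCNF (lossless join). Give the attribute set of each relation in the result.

Candidate keys of the original relation: {A, D}, {C, D}.
In {A, B, C, D}, {C} is not a superkey ({C}⁺ restricted to this set is {A, C}), so split on C → A into {A, C} and {B, C, D}.
{A, C} has no BCNF violation.
{B, C, D} has no BCNF violation.

{A, C}; {B, C, D}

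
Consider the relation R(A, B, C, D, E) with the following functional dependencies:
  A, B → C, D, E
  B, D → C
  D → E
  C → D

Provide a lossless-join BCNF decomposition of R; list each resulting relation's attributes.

Candidate key of the original relation: {A, B}.
Within {A, B, C, D, E}: {B, D}⁺ ∩ {A, B, C, D, E} = {B, C, D, E}, not the whole set, so B, D → C, E violates BCNF; decompose into {B, C, D, E} and {A, B, D}.
Within {B, C, D, E}: {D}⁺ ∩ {B, C, D, E} = {D, E}, not the whole set, so D → E violates BCNF; decompose into {D, E} and {B, C, D}.
{D, E} has no BCNF violation.
Within {B, C, D}: {C}⁺ ∩ {B, C, D} = {C, D}, not the whole set, so C → D violates BCNF; decompose into {C, D} and {B, C}.
{C, D} has no BCNF violation.
{B, C} has no BCNF violation.
{A, B, D} has no BCNF violation.

{A, B, D}; {B, C}; {C, D}; {D, E}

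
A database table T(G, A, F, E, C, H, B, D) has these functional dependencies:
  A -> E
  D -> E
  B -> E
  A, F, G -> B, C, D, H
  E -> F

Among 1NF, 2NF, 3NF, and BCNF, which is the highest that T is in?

Candidate key: {A, G}. Prime attributes: {A, G}.
For A -> E we have {A}⁺ = {A, E, F}; {A} is not a superkey, so BCNF fails.
Because {E} is non-prime and the left side of A -> E is not a superkey, the relation is not in 3NF.
The proper key subset {A} of {A, G} determines non-prime {E, F}, so the relation is not even in 2NF.

1NF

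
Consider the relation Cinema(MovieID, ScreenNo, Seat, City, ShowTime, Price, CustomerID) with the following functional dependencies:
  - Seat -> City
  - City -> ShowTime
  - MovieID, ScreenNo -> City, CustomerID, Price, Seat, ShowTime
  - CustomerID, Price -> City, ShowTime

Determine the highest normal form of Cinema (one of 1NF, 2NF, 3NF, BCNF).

Candidate key: {MovieID, ScreenNo}. Prime attributes: {MovieID, ScreenNo}.
For Seat -> City we have {Seat}⁺ = {City, Seat, ShowTime}; {Seat} is not a superkey, so BCNF fails.
Because {City} is non-prime and the left side of Seat -> City is not a superkey, the relation is not in 3NF.
No proper subset of a key has a non-prime attribute in its closure, so there is no partial dependency; 2NF holds.

2NF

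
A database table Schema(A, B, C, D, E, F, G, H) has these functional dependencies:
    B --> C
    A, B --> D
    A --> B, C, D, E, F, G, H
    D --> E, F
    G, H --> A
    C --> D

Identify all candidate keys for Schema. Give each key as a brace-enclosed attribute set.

{A}, {G, H}

{A}⁺ = {A, B, C, D, E, F, G, H} — all of the relation — so {A} is a candidate key.
{G, H}⁺ = {A, B, C, D, E, F, G, H} — all of the relation — so {G, H} is a candidate key.
No proper subset of any of these is a key, and no other minimal superkey exists.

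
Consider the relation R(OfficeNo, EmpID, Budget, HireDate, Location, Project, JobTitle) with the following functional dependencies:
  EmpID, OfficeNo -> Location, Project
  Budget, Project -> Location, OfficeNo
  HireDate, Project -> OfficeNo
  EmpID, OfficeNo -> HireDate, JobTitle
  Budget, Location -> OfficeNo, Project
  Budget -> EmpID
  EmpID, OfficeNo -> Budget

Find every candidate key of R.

Closure of {Budget, Location} is {Budget, EmpID, HireDate, JobTitle, Location, OfficeNo, Project}, the whole schema; {Budget, Location} is a candidate key.
Closure of {Budget, OfficeNo} is {Budget, EmpID, HireDate, JobTitle, Location, OfficeNo, Project}, the whole schema; {Budget, OfficeNo} is a candidate key.
Closure of {Budget, Project} is {Budget, EmpID, HireDate, JobTitle, Location, OfficeNo, Project}, the whole schema; {Budget, Project} is a candidate key.
Closure of {EmpID, OfficeNo} is {Budget, EmpID, HireDate, JobTitle, Location, OfficeNo, Project}, the whole schema; {EmpID, OfficeNo} is a candidate key.
Closure of {EmpID, HireDate, Project} is {Budget, EmpID, HireDate, JobTitle, Location, OfficeNo, Project}, the whole schema; {EmpID, HireDate, Project} is a candidate key.
No proper subset of any of these is a key, and no other minimal superkey exists.

{Budget, Location}, {Budget, OfficeNo}, {Budget, Project}, {EmpID, HireDate, Project}, {EmpID, OfficeNo}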